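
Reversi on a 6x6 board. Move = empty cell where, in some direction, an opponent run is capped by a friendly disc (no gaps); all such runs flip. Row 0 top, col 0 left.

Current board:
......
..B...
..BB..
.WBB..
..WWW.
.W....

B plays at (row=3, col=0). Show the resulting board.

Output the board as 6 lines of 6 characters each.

Place B at (3,0); scan 8 dirs for brackets.
Dir NW: edge -> no flip
Dir N: first cell '.' (not opp) -> no flip
Dir NE: first cell '.' (not opp) -> no flip
Dir W: edge -> no flip
Dir E: opp run (3,1) capped by B -> flip
Dir SW: edge -> no flip
Dir S: first cell '.' (not opp) -> no flip
Dir SE: first cell '.' (not opp) -> no flip
All flips: (3,1)

Answer: ......
..B...
..BB..
BBBB..
..WWW.
.W....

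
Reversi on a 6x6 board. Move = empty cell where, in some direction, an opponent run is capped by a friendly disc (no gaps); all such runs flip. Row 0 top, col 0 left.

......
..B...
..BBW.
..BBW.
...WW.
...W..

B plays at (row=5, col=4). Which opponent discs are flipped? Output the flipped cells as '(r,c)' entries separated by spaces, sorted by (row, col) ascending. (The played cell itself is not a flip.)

Answer: (4,3)

Derivation:
Dir NW: opp run (4,3) capped by B -> flip
Dir N: opp run (4,4) (3,4) (2,4), next='.' -> no flip
Dir NE: first cell '.' (not opp) -> no flip
Dir W: opp run (5,3), next='.' -> no flip
Dir E: first cell '.' (not opp) -> no flip
Dir SW: edge -> no flip
Dir S: edge -> no flip
Dir SE: edge -> no flip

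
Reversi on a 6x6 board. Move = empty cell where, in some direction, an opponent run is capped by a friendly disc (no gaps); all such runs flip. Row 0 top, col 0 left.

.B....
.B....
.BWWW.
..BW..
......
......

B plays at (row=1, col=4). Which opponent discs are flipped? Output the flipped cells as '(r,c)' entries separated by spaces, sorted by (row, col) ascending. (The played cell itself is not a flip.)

Dir NW: first cell '.' (not opp) -> no flip
Dir N: first cell '.' (not opp) -> no flip
Dir NE: first cell '.' (not opp) -> no flip
Dir W: first cell '.' (not opp) -> no flip
Dir E: first cell '.' (not opp) -> no flip
Dir SW: opp run (2,3) capped by B -> flip
Dir S: opp run (2,4), next='.' -> no flip
Dir SE: first cell '.' (not opp) -> no flip

Answer: (2,3)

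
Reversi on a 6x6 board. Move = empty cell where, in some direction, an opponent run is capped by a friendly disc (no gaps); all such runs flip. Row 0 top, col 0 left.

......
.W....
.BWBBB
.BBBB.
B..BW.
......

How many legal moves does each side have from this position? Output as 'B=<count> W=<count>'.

-- B to move --
(0,0): flips 2 -> legal
(0,1): flips 1 -> legal
(0,2): no bracket -> illegal
(1,0): no bracket -> illegal
(1,2): flips 1 -> legal
(1,3): flips 1 -> legal
(2,0): no bracket -> illegal
(3,5): no bracket -> illegal
(4,5): flips 1 -> legal
(5,3): no bracket -> illegal
(5,4): flips 1 -> legal
(5,5): flips 1 -> legal
B mobility = 7
-- W to move --
(1,0): no bracket -> illegal
(1,2): no bracket -> illegal
(1,3): no bracket -> illegal
(1,4): flips 2 -> legal
(1,5): no bracket -> illegal
(2,0): flips 1 -> legal
(3,0): no bracket -> illegal
(3,5): no bracket -> illegal
(4,1): flips 2 -> legal
(4,2): flips 2 -> legal
(4,5): no bracket -> illegal
(5,0): no bracket -> illegal
(5,1): no bracket -> illegal
(5,2): no bracket -> illegal
(5,3): no bracket -> illegal
(5,4): no bracket -> illegal
W mobility = 4

Answer: B=7 W=4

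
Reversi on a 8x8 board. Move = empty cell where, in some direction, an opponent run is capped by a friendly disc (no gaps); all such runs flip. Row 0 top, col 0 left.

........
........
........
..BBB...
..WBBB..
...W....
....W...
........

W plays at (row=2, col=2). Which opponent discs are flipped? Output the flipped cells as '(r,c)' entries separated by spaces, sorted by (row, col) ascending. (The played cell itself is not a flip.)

Dir NW: first cell '.' (not opp) -> no flip
Dir N: first cell '.' (not opp) -> no flip
Dir NE: first cell '.' (not opp) -> no flip
Dir W: first cell '.' (not opp) -> no flip
Dir E: first cell '.' (not opp) -> no flip
Dir SW: first cell '.' (not opp) -> no flip
Dir S: opp run (3,2) capped by W -> flip
Dir SE: opp run (3,3) (4,4), next='.' -> no flip

Answer: (3,2)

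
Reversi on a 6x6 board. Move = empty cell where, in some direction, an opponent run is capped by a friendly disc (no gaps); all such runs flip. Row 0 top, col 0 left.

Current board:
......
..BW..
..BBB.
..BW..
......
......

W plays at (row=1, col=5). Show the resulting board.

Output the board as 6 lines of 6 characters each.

Answer: ......
..BW.W
..BBW.
..BW..
......
......

Derivation:
Place W at (1,5); scan 8 dirs for brackets.
Dir NW: first cell '.' (not opp) -> no flip
Dir N: first cell '.' (not opp) -> no flip
Dir NE: edge -> no flip
Dir W: first cell '.' (not opp) -> no flip
Dir E: edge -> no flip
Dir SW: opp run (2,4) capped by W -> flip
Dir S: first cell '.' (not opp) -> no flip
Dir SE: edge -> no flip
All flips: (2,4)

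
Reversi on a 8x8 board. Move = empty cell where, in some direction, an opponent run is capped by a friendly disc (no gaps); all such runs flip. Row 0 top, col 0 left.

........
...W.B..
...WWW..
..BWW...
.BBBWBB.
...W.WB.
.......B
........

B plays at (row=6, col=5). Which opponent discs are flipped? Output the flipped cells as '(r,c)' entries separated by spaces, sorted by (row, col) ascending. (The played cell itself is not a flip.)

Answer: (5,5)

Derivation:
Dir NW: first cell '.' (not opp) -> no flip
Dir N: opp run (5,5) capped by B -> flip
Dir NE: first cell 'B' (not opp) -> no flip
Dir W: first cell '.' (not opp) -> no flip
Dir E: first cell '.' (not opp) -> no flip
Dir SW: first cell '.' (not opp) -> no flip
Dir S: first cell '.' (not opp) -> no flip
Dir SE: first cell '.' (not opp) -> no flip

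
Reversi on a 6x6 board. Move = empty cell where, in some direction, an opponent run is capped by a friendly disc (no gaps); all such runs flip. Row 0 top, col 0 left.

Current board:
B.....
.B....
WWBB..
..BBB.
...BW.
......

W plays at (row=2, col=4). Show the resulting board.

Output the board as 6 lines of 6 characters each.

Place W at (2,4); scan 8 dirs for brackets.
Dir NW: first cell '.' (not opp) -> no flip
Dir N: first cell '.' (not opp) -> no flip
Dir NE: first cell '.' (not opp) -> no flip
Dir W: opp run (2,3) (2,2) capped by W -> flip
Dir E: first cell '.' (not opp) -> no flip
Dir SW: opp run (3,3), next='.' -> no flip
Dir S: opp run (3,4) capped by W -> flip
Dir SE: first cell '.' (not opp) -> no flip
All flips: (2,2) (2,3) (3,4)

Answer: B.....
.B....
WWWWW.
..BBW.
...BW.
......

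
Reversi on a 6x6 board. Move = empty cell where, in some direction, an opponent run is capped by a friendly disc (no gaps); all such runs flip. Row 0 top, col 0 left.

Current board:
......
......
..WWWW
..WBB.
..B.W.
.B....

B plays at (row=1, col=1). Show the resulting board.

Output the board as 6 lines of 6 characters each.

Place B at (1,1); scan 8 dirs for brackets.
Dir NW: first cell '.' (not opp) -> no flip
Dir N: first cell '.' (not opp) -> no flip
Dir NE: first cell '.' (not opp) -> no flip
Dir W: first cell '.' (not opp) -> no flip
Dir E: first cell '.' (not opp) -> no flip
Dir SW: first cell '.' (not opp) -> no flip
Dir S: first cell '.' (not opp) -> no flip
Dir SE: opp run (2,2) capped by B -> flip
All flips: (2,2)

Answer: ......
.B....
..BWWW
..WBB.
..B.W.
.B....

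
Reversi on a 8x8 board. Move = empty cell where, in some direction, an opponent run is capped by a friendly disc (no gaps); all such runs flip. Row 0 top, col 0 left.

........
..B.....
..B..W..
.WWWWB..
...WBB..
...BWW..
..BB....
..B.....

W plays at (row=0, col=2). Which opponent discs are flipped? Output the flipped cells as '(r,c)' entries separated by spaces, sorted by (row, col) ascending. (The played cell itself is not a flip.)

Answer: (1,2) (2,2)

Derivation:
Dir NW: edge -> no flip
Dir N: edge -> no flip
Dir NE: edge -> no flip
Dir W: first cell '.' (not opp) -> no flip
Dir E: first cell '.' (not opp) -> no flip
Dir SW: first cell '.' (not opp) -> no flip
Dir S: opp run (1,2) (2,2) capped by W -> flip
Dir SE: first cell '.' (not opp) -> no flip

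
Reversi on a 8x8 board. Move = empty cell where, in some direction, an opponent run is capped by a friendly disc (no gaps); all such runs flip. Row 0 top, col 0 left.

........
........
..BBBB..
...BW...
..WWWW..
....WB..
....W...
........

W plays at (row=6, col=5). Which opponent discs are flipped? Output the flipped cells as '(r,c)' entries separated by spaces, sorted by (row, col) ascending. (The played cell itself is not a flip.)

Dir NW: first cell 'W' (not opp) -> no flip
Dir N: opp run (5,5) capped by W -> flip
Dir NE: first cell '.' (not opp) -> no flip
Dir W: first cell 'W' (not opp) -> no flip
Dir E: first cell '.' (not opp) -> no flip
Dir SW: first cell '.' (not opp) -> no flip
Dir S: first cell '.' (not opp) -> no flip
Dir SE: first cell '.' (not opp) -> no flip

Answer: (5,5)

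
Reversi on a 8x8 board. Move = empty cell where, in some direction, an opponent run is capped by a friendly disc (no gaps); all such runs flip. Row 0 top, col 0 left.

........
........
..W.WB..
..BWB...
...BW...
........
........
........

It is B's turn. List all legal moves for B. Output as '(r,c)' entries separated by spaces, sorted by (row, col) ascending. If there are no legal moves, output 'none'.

Answer: (1,2) (1,4) (2,3) (4,5) (5,4)

Derivation:
(1,1): no bracket -> illegal
(1,2): flips 1 -> legal
(1,3): no bracket -> illegal
(1,4): flips 1 -> legal
(1,5): no bracket -> illegal
(2,1): no bracket -> illegal
(2,3): flips 2 -> legal
(3,1): no bracket -> illegal
(3,5): no bracket -> illegal
(4,2): no bracket -> illegal
(4,5): flips 1 -> legal
(5,3): no bracket -> illegal
(5,4): flips 1 -> legal
(5,5): no bracket -> illegal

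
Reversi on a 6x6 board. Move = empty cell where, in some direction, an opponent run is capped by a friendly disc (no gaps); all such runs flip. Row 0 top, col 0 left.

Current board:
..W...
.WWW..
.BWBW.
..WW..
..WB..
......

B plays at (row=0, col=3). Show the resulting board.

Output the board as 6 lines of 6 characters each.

Place B at (0,3); scan 8 dirs for brackets.
Dir NW: edge -> no flip
Dir N: edge -> no flip
Dir NE: edge -> no flip
Dir W: opp run (0,2), next='.' -> no flip
Dir E: first cell '.' (not opp) -> no flip
Dir SW: opp run (1,2) capped by B -> flip
Dir S: opp run (1,3) capped by B -> flip
Dir SE: first cell '.' (not opp) -> no flip
All flips: (1,2) (1,3)

Answer: ..WB..
.WBB..
.BWBW.
..WW..
..WB..
......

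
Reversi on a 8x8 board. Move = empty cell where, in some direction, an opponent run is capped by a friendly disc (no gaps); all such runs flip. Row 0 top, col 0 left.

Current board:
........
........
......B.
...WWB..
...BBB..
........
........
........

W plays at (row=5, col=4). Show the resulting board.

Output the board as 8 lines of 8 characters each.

Answer: ........
........
......B.
...WWB..
...BWB..
....W...
........
........

Derivation:
Place W at (5,4); scan 8 dirs for brackets.
Dir NW: opp run (4,3), next='.' -> no flip
Dir N: opp run (4,4) capped by W -> flip
Dir NE: opp run (4,5), next='.' -> no flip
Dir W: first cell '.' (not opp) -> no flip
Dir E: first cell '.' (not opp) -> no flip
Dir SW: first cell '.' (not opp) -> no flip
Dir S: first cell '.' (not opp) -> no flip
Dir SE: first cell '.' (not opp) -> no flip
All flips: (4,4)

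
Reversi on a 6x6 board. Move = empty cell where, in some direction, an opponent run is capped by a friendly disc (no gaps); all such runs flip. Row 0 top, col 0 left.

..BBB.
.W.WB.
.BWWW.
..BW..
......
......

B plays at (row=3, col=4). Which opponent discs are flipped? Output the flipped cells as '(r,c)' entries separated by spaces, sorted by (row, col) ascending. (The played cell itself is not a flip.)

Answer: (2,4) (3,3)

Derivation:
Dir NW: opp run (2,3), next='.' -> no flip
Dir N: opp run (2,4) capped by B -> flip
Dir NE: first cell '.' (not opp) -> no flip
Dir W: opp run (3,3) capped by B -> flip
Dir E: first cell '.' (not opp) -> no flip
Dir SW: first cell '.' (not opp) -> no flip
Dir S: first cell '.' (not opp) -> no flip
Dir SE: first cell '.' (not opp) -> no flip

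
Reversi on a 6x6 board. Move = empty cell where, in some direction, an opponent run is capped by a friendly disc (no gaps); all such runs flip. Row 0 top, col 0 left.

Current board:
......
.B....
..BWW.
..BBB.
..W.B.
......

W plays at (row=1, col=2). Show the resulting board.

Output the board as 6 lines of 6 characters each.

Answer: ......
.BW...
..WWW.
..WBB.
..W.B.
......

Derivation:
Place W at (1,2); scan 8 dirs for brackets.
Dir NW: first cell '.' (not opp) -> no flip
Dir N: first cell '.' (not opp) -> no flip
Dir NE: first cell '.' (not opp) -> no flip
Dir W: opp run (1,1), next='.' -> no flip
Dir E: first cell '.' (not opp) -> no flip
Dir SW: first cell '.' (not opp) -> no flip
Dir S: opp run (2,2) (3,2) capped by W -> flip
Dir SE: first cell 'W' (not opp) -> no flip
All flips: (2,2) (3,2)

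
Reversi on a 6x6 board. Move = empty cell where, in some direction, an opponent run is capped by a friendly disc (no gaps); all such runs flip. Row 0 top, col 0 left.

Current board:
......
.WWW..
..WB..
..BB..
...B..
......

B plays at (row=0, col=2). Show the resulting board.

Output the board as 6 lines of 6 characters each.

Place B at (0,2); scan 8 dirs for brackets.
Dir NW: edge -> no flip
Dir N: edge -> no flip
Dir NE: edge -> no flip
Dir W: first cell '.' (not opp) -> no flip
Dir E: first cell '.' (not opp) -> no flip
Dir SW: opp run (1,1), next='.' -> no flip
Dir S: opp run (1,2) (2,2) capped by B -> flip
Dir SE: opp run (1,3), next='.' -> no flip
All flips: (1,2) (2,2)

Answer: ..B...
.WBW..
..BB..
..BB..
...B..
......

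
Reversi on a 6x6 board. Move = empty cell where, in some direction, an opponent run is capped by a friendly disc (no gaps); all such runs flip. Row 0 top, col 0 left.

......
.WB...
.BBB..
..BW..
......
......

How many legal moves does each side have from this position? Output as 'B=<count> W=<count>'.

-- B to move --
(0,0): flips 1 -> legal
(0,1): flips 1 -> legal
(0,2): no bracket -> illegal
(1,0): flips 1 -> legal
(2,0): no bracket -> illegal
(2,4): no bracket -> illegal
(3,4): flips 1 -> legal
(4,2): no bracket -> illegal
(4,3): flips 1 -> legal
(4,4): flips 1 -> legal
B mobility = 6
-- W to move --
(0,1): no bracket -> illegal
(0,2): no bracket -> illegal
(0,3): no bracket -> illegal
(1,0): no bracket -> illegal
(1,3): flips 2 -> legal
(1,4): no bracket -> illegal
(2,0): no bracket -> illegal
(2,4): no bracket -> illegal
(3,0): no bracket -> illegal
(3,1): flips 2 -> legal
(3,4): no bracket -> illegal
(4,1): no bracket -> illegal
(4,2): no bracket -> illegal
(4,3): no bracket -> illegal
W mobility = 2

Answer: B=6 W=2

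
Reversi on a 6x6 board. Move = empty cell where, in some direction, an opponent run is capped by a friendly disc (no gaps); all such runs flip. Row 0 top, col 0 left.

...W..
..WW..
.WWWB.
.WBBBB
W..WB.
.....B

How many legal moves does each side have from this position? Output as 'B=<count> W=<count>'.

Answer: B=11 W=4

Derivation:
-- B to move --
(0,1): flips 2 -> legal
(0,2): flips 3 -> legal
(0,4): no bracket -> illegal
(1,0): flips 1 -> legal
(1,1): flips 1 -> legal
(1,4): flips 1 -> legal
(2,0): flips 3 -> legal
(3,0): flips 1 -> legal
(4,1): no bracket -> illegal
(4,2): flips 1 -> legal
(5,0): no bracket -> illegal
(5,1): no bracket -> illegal
(5,2): flips 1 -> legal
(5,3): flips 1 -> legal
(5,4): flips 1 -> legal
B mobility = 11
-- W to move --
(1,4): no bracket -> illegal
(1,5): no bracket -> illegal
(2,5): flips 2 -> legal
(4,1): flips 1 -> legal
(4,2): flips 1 -> legal
(4,5): flips 2 -> legal
(5,3): no bracket -> illegal
(5,4): no bracket -> illegal
W mobility = 4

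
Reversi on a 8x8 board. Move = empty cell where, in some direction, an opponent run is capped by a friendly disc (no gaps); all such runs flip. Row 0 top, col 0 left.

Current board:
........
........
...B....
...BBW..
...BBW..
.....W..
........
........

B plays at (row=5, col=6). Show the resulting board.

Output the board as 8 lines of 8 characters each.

Answer: ........
........
...B....
...BBW..
...BBB..
.....WB.
........
........

Derivation:
Place B at (5,6); scan 8 dirs for brackets.
Dir NW: opp run (4,5) capped by B -> flip
Dir N: first cell '.' (not opp) -> no flip
Dir NE: first cell '.' (not opp) -> no flip
Dir W: opp run (5,5), next='.' -> no flip
Dir E: first cell '.' (not opp) -> no flip
Dir SW: first cell '.' (not opp) -> no flip
Dir S: first cell '.' (not opp) -> no flip
Dir SE: first cell '.' (not opp) -> no flip
All flips: (4,5)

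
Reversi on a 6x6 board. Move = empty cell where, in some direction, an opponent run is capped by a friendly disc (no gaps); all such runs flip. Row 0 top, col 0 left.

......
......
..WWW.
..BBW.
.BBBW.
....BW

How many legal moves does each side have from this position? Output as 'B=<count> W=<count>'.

-- B to move --
(1,1): flips 1 -> legal
(1,2): flips 1 -> legal
(1,3): flips 1 -> legal
(1,4): flips 4 -> legal
(1,5): flips 1 -> legal
(2,1): no bracket -> illegal
(2,5): flips 1 -> legal
(3,1): no bracket -> illegal
(3,5): flips 1 -> legal
(4,5): flips 1 -> legal
(5,3): no bracket -> illegal
B mobility = 8
-- W to move --
(2,1): no bracket -> illegal
(3,0): no bracket -> illegal
(3,1): flips 2 -> legal
(4,0): flips 3 -> legal
(4,5): no bracket -> illegal
(5,0): flips 2 -> legal
(5,1): flips 2 -> legal
(5,2): flips 3 -> legal
(5,3): flips 3 -> legal
W mobility = 6

Answer: B=8 W=6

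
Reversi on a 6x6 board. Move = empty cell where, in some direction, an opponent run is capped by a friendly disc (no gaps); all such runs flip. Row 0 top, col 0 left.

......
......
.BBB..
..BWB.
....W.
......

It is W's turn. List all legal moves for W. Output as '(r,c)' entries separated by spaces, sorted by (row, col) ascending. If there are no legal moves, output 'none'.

(1,0): no bracket -> illegal
(1,1): flips 1 -> legal
(1,2): no bracket -> illegal
(1,3): flips 1 -> legal
(1,4): no bracket -> illegal
(2,0): no bracket -> illegal
(2,4): flips 1 -> legal
(2,5): no bracket -> illegal
(3,0): no bracket -> illegal
(3,1): flips 1 -> legal
(3,5): flips 1 -> legal
(4,1): no bracket -> illegal
(4,2): no bracket -> illegal
(4,3): no bracket -> illegal
(4,5): no bracket -> illegal

Answer: (1,1) (1,3) (2,4) (3,1) (3,5)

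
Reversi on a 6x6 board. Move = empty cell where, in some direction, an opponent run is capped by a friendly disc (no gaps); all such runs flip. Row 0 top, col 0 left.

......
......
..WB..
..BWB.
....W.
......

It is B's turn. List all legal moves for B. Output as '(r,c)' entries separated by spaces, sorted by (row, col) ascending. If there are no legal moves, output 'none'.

(1,1): no bracket -> illegal
(1,2): flips 1 -> legal
(1,3): no bracket -> illegal
(2,1): flips 1 -> legal
(2,4): no bracket -> illegal
(3,1): no bracket -> illegal
(3,5): no bracket -> illegal
(4,2): no bracket -> illegal
(4,3): flips 1 -> legal
(4,5): no bracket -> illegal
(5,3): no bracket -> illegal
(5,4): flips 1 -> legal
(5,5): no bracket -> illegal

Answer: (1,2) (2,1) (4,3) (5,4)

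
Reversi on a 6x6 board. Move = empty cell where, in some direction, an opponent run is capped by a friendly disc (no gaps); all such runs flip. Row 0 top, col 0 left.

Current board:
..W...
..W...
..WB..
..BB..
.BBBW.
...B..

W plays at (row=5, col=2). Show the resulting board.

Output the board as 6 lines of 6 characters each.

Answer: ..W...
..W...
..WB..
..WB..
.BWBW.
..WB..

Derivation:
Place W at (5,2); scan 8 dirs for brackets.
Dir NW: opp run (4,1), next='.' -> no flip
Dir N: opp run (4,2) (3,2) capped by W -> flip
Dir NE: opp run (4,3), next='.' -> no flip
Dir W: first cell '.' (not opp) -> no flip
Dir E: opp run (5,3), next='.' -> no flip
Dir SW: edge -> no flip
Dir S: edge -> no flip
Dir SE: edge -> no flip
All flips: (3,2) (4,2)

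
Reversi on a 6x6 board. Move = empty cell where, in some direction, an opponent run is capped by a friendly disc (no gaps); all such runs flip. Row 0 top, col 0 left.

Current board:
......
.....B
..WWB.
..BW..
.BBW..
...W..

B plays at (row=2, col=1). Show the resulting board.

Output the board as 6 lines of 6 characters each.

Answer: ......
.....B
.BBBB.
..BW..
.BBW..
...W..

Derivation:
Place B at (2,1); scan 8 dirs for brackets.
Dir NW: first cell '.' (not opp) -> no flip
Dir N: first cell '.' (not opp) -> no flip
Dir NE: first cell '.' (not opp) -> no flip
Dir W: first cell '.' (not opp) -> no flip
Dir E: opp run (2,2) (2,3) capped by B -> flip
Dir SW: first cell '.' (not opp) -> no flip
Dir S: first cell '.' (not opp) -> no flip
Dir SE: first cell 'B' (not opp) -> no flip
All flips: (2,2) (2,3)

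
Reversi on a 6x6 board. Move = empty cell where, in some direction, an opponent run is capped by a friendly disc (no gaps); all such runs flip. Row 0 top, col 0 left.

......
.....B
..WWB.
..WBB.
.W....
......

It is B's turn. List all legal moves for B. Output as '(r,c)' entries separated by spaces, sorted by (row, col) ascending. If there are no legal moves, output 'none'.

Answer: (1,1) (1,2) (1,3) (2,1) (3,1)

Derivation:
(1,1): flips 1 -> legal
(1,2): flips 1 -> legal
(1,3): flips 1 -> legal
(1,4): no bracket -> illegal
(2,1): flips 2 -> legal
(3,0): no bracket -> illegal
(3,1): flips 1 -> legal
(4,0): no bracket -> illegal
(4,2): no bracket -> illegal
(4,3): no bracket -> illegal
(5,0): no bracket -> illegal
(5,1): no bracket -> illegal
(5,2): no bracket -> illegal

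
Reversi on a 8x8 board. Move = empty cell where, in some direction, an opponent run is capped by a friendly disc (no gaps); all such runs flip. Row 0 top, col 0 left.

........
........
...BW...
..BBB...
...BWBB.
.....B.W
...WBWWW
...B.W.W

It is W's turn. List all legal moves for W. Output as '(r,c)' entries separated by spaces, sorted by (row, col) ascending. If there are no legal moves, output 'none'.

Answer: (2,2) (3,5) (4,2) (4,7) (5,3)

Derivation:
(1,2): no bracket -> illegal
(1,3): no bracket -> illegal
(1,4): no bracket -> illegal
(2,1): no bracket -> illegal
(2,2): flips 2 -> legal
(2,5): no bracket -> illegal
(3,1): no bracket -> illegal
(3,5): flips 3 -> legal
(3,6): no bracket -> illegal
(3,7): no bracket -> illegal
(4,1): no bracket -> illegal
(4,2): flips 2 -> legal
(4,7): flips 2 -> legal
(5,2): no bracket -> illegal
(5,3): flips 1 -> legal
(5,4): no bracket -> illegal
(5,6): no bracket -> illegal
(6,2): no bracket -> illegal
(7,2): no bracket -> illegal
(7,4): no bracket -> illegal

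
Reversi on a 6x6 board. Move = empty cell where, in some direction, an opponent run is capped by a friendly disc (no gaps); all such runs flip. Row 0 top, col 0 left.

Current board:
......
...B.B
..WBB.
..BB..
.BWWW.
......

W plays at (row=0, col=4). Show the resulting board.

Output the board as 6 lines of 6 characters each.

Answer: ....W.
...W.B
..WBB.
..BB..
.BWWW.
......

Derivation:
Place W at (0,4); scan 8 dirs for brackets.
Dir NW: edge -> no flip
Dir N: edge -> no flip
Dir NE: edge -> no flip
Dir W: first cell '.' (not opp) -> no flip
Dir E: first cell '.' (not opp) -> no flip
Dir SW: opp run (1,3) capped by W -> flip
Dir S: first cell '.' (not opp) -> no flip
Dir SE: opp run (1,5), next=edge -> no flip
All flips: (1,3)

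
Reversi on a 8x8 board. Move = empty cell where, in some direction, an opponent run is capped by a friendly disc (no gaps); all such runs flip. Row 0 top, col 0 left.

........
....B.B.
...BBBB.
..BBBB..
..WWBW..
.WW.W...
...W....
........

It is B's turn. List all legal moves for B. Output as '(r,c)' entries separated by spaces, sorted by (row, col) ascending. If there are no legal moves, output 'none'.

Answer: (4,1) (4,6) (5,3) (5,5) (5,6) (6,0) (6,1) (6,2) (6,4) (6,5)

Derivation:
(3,1): no bracket -> illegal
(3,6): no bracket -> illegal
(4,0): no bracket -> illegal
(4,1): flips 2 -> legal
(4,6): flips 1 -> legal
(5,0): no bracket -> illegal
(5,3): flips 1 -> legal
(5,5): flips 1 -> legal
(5,6): flips 1 -> legal
(6,0): flips 2 -> legal
(6,1): flips 2 -> legal
(6,2): flips 2 -> legal
(6,4): flips 1 -> legal
(6,5): flips 2 -> legal
(7,2): no bracket -> illegal
(7,3): no bracket -> illegal
(7,4): no bracket -> illegal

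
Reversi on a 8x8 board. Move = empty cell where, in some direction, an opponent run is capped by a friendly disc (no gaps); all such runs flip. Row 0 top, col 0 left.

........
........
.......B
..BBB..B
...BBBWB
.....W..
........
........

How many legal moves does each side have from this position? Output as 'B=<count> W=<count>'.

-- B to move --
(3,5): no bracket -> illegal
(3,6): no bracket -> illegal
(5,4): no bracket -> illegal
(5,6): no bracket -> illegal
(5,7): no bracket -> illegal
(6,4): flips 2 -> legal
(6,5): flips 1 -> legal
(6,6): flips 1 -> legal
B mobility = 3
-- W to move --
(1,6): no bracket -> illegal
(1,7): no bracket -> illegal
(2,1): no bracket -> illegal
(2,2): flips 2 -> legal
(2,3): no bracket -> illegal
(2,4): no bracket -> illegal
(2,5): no bracket -> illegal
(2,6): no bracket -> illegal
(3,1): no bracket -> illegal
(3,5): flips 1 -> legal
(3,6): no bracket -> illegal
(4,1): no bracket -> illegal
(4,2): flips 3 -> legal
(5,2): no bracket -> illegal
(5,3): no bracket -> illegal
(5,4): no bracket -> illegal
(5,6): no bracket -> illegal
(5,7): no bracket -> illegal
W mobility = 3

Answer: B=3 W=3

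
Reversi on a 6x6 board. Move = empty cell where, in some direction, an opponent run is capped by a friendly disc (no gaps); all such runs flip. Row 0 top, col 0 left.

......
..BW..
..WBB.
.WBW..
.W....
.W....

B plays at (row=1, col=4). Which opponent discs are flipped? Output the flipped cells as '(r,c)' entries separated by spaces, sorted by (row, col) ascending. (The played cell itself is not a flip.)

Dir NW: first cell '.' (not opp) -> no flip
Dir N: first cell '.' (not opp) -> no flip
Dir NE: first cell '.' (not opp) -> no flip
Dir W: opp run (1,3) capped by B -> flip
Dir E: first cell '.' (not opp) -> no flip
Dir SW: first cell 'B' (not opp) -> no flip
Dir S: first cell 'B' (not opp) -> no flip
Dir SE: first cell '.' (not opp) -> no flip

Answer: (1,3)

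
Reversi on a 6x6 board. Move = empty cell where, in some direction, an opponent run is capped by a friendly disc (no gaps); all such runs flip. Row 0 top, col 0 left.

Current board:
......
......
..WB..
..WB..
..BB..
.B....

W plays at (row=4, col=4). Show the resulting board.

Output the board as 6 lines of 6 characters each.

Place W at (4,4); scan 8 dirs for brackets.
Dir NW: opp run (3,3) capped by W -> flip
Dir N: first cell '.' (not opp) -> no flip
Dir NE: first cell '.' (not opp) -> no flip
Dir W: opp run (4,3) (4,2), next='.' -> no flip
Dir E: first cell '.' (not opp) -> no flip
Dir SW: first cell '.' (not opp) -> no flip
Dir S: first cell '.' (not opp) -> no flip
Dir SE: first cell '.' (not opp) -> no flip
All flips: (3,3)

Answer: ......
......
..WB..
..WW..
..BBW.
.B....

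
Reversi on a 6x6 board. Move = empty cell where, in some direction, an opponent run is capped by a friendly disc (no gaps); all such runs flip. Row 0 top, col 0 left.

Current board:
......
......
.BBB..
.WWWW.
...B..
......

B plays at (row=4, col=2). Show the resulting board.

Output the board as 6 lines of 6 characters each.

Answer: ......
......
.BBB..
.WBWW.
..BB..
......

Derivation:
Place B at (4,2); scan 8 dirs for brackets.
Dir NW: opp run (3,1), next='.' -> no flip
Dir N: opp run (3,2) capped by B -> flip
Dir NE: opp run (3,3), next='.' -> no flip
Dir W: first cell '.' (not opp) -> no flip
Dir E: first cell 'B' (not opp) -> no flip
Dir SW: first cell '.' (not opp) -> no flip
Dir S: first cell '.' (not opp) -> no flip
Dir SE: first cell '.' (not opp) -> no flip
All flips: (3,2)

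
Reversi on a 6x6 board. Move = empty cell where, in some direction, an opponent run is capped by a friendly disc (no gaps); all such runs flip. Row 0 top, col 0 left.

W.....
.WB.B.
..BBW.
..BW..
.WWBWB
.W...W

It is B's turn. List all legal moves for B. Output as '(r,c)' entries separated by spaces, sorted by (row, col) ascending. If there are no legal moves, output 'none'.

(0,1): no bracket -> illegal
(0,2): no bracket -> illegal
(1,0): flips 1 -> legal
(1,3): no bracket -> illegal
(1,5): no bracket -> illegal
(2,0): no bracket -> illegal
(2,1): no bracket -> illegal
(2,5): flips 1 -> legal
(3,0): no bracket -> illegal
(3,1): no bracket -> illegal
(3,4): flips 2 -> legal
(3,5): no bracket -> illegal
(4,0): flips 2 -> legal
(5,0): flips 1 -> legal
(5,2): flips 1 -> legal
(5,3): no bracket -> illegal
(5,4): no bracket -> illegal

Answer: (1,0) (2,5) (3,4) (4,0) (5,0) (5,2)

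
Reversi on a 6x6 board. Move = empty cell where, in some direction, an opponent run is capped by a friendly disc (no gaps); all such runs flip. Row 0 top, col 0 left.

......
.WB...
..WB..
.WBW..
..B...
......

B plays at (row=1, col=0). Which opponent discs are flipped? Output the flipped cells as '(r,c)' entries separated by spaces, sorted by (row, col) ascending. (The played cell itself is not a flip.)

Dir NW: edge -> no flip
Dir N: first cell '.' (not opp) -> no flip
Dir NE: first cell '.' (not opp) -> no flip
Dir W: edge -> no flip
Dir E: opp run (1,1) capped by B -> flip
Dir SW: edge -> no flip
Dir S: first cell '.' (not opp) -> no flip
Dir SE: first cell '.' (not opp) -> no flip

Answer: (1,1)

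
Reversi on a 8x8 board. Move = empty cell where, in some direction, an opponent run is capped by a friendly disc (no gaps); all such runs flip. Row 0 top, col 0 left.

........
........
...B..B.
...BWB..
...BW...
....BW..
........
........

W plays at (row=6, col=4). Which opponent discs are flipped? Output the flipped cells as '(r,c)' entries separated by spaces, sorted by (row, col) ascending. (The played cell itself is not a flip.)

Answer: (5,4)

Derivation:
Dir NW: first cell '.' (not opp) -> no flip
Dir N: opp run (5,4) capped by W -> flip
Dir NE: first cell 'W' (not opp) -> no flip
Dir W: first cell '.' (not opp) -> no flip
Dir E: first cell '.' (not opp) -> no flip
Dir SW: first cell '.' (not opp) -> no flip
Dir S: first cell '.' (not opp) -> no flip
Dir SE: first cell '.' (not opp) -> no flip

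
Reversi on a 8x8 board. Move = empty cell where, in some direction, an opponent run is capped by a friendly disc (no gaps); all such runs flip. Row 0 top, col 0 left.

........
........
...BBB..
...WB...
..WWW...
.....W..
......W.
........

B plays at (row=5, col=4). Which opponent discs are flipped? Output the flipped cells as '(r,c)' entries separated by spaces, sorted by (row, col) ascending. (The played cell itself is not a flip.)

Dir NW: opp run (4,3), next='.' -> no flip
Dir N: opp run (4,4) capped by B -> flip
Dir NE: first cell '.' (not opp) -> no flip
Dir W: first cell '.' (not opp) -> no flip
Dir E: opp run (5,5), next='.' -> no flip
Dir SW: first cell '.' (not opp) -> no flip
Dir S: first cell '.' (not opp) -> no flip
Dir SE: first cell '.' (not opp) -> no flip

Answer: (4,4)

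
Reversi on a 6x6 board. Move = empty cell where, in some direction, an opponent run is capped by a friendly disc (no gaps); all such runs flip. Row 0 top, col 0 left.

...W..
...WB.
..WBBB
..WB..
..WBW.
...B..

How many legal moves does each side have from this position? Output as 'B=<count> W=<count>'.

-- B to move --
(0,2): flips 1 -> legal
(0,4): no bracket -> illegal
(1,1): flips 1 -> legal
(1,2): flips 1 -> legal
(2,1): flips 2 -> legal
(3,1): flips 2 -> legal
(3,4): no bracket -> illegal
(3,5): flips 1 -> legal
(4,1): flips 2 -> legal
(4,5): flips 1 -> legal
(5,1): flips 1 -> legal
(5,2): no bracket -> illegal
(5,4): no bracket -> illegal
(5,5): flips 1 -> legal
B mobility = 10
-- W to move --
(0,4): no bracket -> illegal
(0,5): flips 2 -> legal
(1,2): no bracket -> illegal
(1,5): flips 3 -> legal
(3,4): flips 1 -> legal
(3,5): flips 1 -> legal
(5,2): no bracket -> illegal
(5,4): flips 1 -> legal
W mobility = 5

Answer: B=10 W=5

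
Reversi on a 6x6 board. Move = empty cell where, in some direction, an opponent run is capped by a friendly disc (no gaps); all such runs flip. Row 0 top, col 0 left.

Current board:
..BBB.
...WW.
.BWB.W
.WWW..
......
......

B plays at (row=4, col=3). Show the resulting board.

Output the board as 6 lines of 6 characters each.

Answer: ..BBB.
...WW.
.BWB.W
.WBB..
...B..
......

Derivation:
Place B at (4,3); scan 8 dirs for brackets.
Dir NW: opp run (3,2) capped by B -> flip
Dir N: opp run (3,3) capped by B -> flip
Dir NE: first cell '.' (not opp) -> no flip
Dir W: first cell '.' (not opp) -> no flip
Dir E: first cell '.' (not opp) -> no flip
Dir SW: first cell '.' (not opp) -> no flip
Dir S: first cell '.' (not opp) -> no flip
Dir SE: first cell '.' (not opp) -> no flip
All flips: (3,2) (3,3)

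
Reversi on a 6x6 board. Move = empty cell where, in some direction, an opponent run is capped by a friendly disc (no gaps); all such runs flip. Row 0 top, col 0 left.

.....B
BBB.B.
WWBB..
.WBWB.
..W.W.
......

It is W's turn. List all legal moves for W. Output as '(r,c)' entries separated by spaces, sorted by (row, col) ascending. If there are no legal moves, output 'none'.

(0,0): flips 3 -> legal
(0,1): flips 1 -> legal
(0,2): flips 4 -> legal
(0,3): flips 1 -> legal
(0,4): no bracket -> illegal
(1,3): flips 2 -> legal
(1,5): no bracket -> illegal
(2,4): flips 3 -> legal
(2,5): no bracket -> illegal
(3,5): flips 1 -> legal
(4,1): no bracket -> illegal
(4,3): flips 1 -> legal
(4,5): no bracket -> illegal

Answer: (0,0) (0,1) (0,2) (0,3) (1,3) (2,4) (3,5) (4,3)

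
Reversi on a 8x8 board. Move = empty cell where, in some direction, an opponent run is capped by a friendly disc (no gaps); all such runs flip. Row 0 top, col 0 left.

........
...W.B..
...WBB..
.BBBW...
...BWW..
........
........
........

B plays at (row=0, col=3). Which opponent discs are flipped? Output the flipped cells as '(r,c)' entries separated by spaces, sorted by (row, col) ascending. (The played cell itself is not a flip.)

Dir NW: edge -> no flip
Dir N: edge -> no flip
Dir NE: edge -> no flip
Dir W: first cell '.' (not opp) -> no flip
Dir E: first cell '.' (not opp) -> no flip
Dir SW: first cell '.' (not opp) -> no flip
Dir S: opp run (1,3) (2,3) capped by B -> flip
Dir SE: first cell '.' (not opp) -> no flip

Answer: (1,3) (2,3)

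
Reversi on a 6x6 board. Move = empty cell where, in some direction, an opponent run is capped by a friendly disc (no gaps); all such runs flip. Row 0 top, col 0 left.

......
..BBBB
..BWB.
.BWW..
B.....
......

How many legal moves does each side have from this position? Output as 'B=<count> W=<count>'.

Answer: B=5 W=8

Derivation:
-- B to move --
(2,1): no bracket -> illegal
(3,4): flips 3 -> legal
(4,1): flips 2 -> legal
(4,2): flips 2 -> legal
(4,3): flips 2 -> legal
(4,4): flips 1 -> legal
B mobility = 5
-- W to move --
(0,1): flips 1 -> legal
(0,2): flips 2 -> legal
(0,3): flips 1 -> legal
(0,4): no bracket -> illegal
(0,5): flips 1 -> legal
(1,1): flips 1 -> legal
(2,0): no bracket -> illegal
(2,1): flips 1 -> legal
(2,5): flips 1 -> legal
(3,0): flips 1 -> legal
(3,4): no bracket -> illegal
(3,5): no bracket -> illegal
(4,1): no bracket -> illegal
(4,2): no bracket -> illegal
(5,0): no bracket -> illegal
(5,1): no bracket -> illegal
W mobility = 8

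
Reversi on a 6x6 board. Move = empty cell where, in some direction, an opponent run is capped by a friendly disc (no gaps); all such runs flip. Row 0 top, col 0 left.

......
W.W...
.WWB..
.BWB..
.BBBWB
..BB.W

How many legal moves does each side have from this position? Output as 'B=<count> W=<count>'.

Answer: B=6 W=9

Derivation:
-- B to move --
(0,0): no bracket -> illegal
(0,1): flips 1 -> legal
(0,2): flips 3 -> legal
(0,3): no bracket -> illegal
(1,1): flips 2 -> legal
(1,3): flips 1 -> legal
(2,0): flips 2 -> legal
(3,0): no bracket -> illegal
(3,4): no bracket -> illegal
(3,5): flips 1 -> legal
(5,4): no bracket -> illegal
B mobility = 6
-- W to move --
(1,3): no bracket -> illegal
(1,4): flips 1 -> legal
(2,0): no bracket -> illegal
(2,4): flips 1 -> legal
(3,0): flips 1 -> legal
(3,4): flips 2 -> legal
(3,5): flips 1 -> legal
(4,0): flips 4 -> legal
(5,0): flips 1 -> legal
(5,1): flips 2 -> legal
(5,4): flips 1 -> legal
W mobility = 9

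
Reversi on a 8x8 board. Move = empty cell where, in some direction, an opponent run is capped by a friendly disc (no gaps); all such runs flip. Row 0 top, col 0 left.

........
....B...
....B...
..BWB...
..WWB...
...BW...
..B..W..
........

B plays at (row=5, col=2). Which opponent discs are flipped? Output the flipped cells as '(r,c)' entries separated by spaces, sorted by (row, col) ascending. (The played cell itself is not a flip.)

Answer: (4,2) (4,3)

Derivation:
Dir NW: first cell '.' (not opp) -> no flip
Dir N: opp run (4,2) capped by B -> flip
Dir NE: opp run (4,3) capped by B -> flip
Dir W: first cell '.' (not opp) -> no flip
Dir E: first cell 'B' (not opp) -> no flip
Dir SW: first cell '.' (not opp) -> no flip
Dir S: first cell 'B' (not opp) -> no flip
Dir SE: first cell '.' (not opp) -> no flip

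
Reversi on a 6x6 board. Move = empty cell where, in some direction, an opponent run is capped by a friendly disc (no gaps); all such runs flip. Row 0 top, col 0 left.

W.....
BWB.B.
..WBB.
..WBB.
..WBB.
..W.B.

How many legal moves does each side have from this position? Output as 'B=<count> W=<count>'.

Answer: B=4 W=9

Derivation:
-- B to move --
(0,1): no bracket -> illegal
(0,2): no bracket -> illegal
(1,3): no bracket -> illegal
(2,0): no bracket -> illegal
(2,1): flips 2 -> legal
(3,1): flips 1 -> legal
(4,1): flips 2 -> legal
(5,1): flips 1 -> legal
(5,3): no bracket -> illegal
B mobility = 4
-- W to move --
(0,1): no bracket -> illegal
(0,2): flips 1 -> legal
(0,3): no bracket -> illegal
(0,4): no bracket -> illegal
(0,5): flips 2 -> legal
(1,3): flips 1 -> legal
(1,5): flips 2 -> legal
(2,0): flips 1 -> legal
(2,1): no bracket -> illegal
(2,5): flips 4 -> legal
(3,5): flips 2 -> legal
(4,5): flips 2 -> legal
(5,3): no bracket -> illegal
(5,5): flips 2 -> legal
W mobility = 9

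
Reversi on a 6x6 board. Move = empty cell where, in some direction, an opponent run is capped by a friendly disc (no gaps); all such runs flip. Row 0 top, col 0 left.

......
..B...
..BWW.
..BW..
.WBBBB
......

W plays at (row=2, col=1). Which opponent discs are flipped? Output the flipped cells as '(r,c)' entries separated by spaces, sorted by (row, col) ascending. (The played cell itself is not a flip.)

Answer: (2,2)

Derivation:
Dir NW: first cell '.' (not opp) -> no flip
Dir N: first cell '.' (not opp) -> no flip
Dir NE: opp run (1,2), next='.' -> no flip
Dir W: first cell '.' (not opp) -> no flip
Dir E: opp run (2,2) capped by W -> flip
Dir SW: first cell '.' (not opp) -> no flip
Dir S: first cell '.' (not opp) -> no flip
Dir SE: opp run (3,2) (4,3), next='.' -> no flip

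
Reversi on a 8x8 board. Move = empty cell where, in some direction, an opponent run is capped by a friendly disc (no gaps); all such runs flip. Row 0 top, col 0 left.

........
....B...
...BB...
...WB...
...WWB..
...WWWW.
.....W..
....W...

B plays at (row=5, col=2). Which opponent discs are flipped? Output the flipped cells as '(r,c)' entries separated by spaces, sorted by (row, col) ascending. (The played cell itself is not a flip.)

Dir NW: first cell '.' (not opp) -> no flip
Dir N: first cell '.' (not opp) -> no flip
Dir NE: opp run (4,3) capped by B -> flip
Dir W: first cell '.' (not opp) -> no flip
Dir E: opp run (5,3) (5,4) (5,5) (5,6), next='.' -> no flip
Dir SW: first cell '.' (not opp) -> no flip
Dir S: first cell '.' (not opp) -> no flip
Dir SE: first cell '.' (not opp) -> no flip

Answer: (4,3)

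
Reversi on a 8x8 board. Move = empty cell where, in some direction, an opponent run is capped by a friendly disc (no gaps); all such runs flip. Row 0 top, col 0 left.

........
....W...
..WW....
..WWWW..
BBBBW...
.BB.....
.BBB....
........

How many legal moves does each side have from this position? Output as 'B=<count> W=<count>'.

Answer: B=7 W=6

Derivation:
-- B to move --
(0,3): no bracket -> illegal
(0,4): no bracket -> illegal
(0,5): flips 3 -> legal
(1,1): no bracket -> illegal
(1,2): flips 2 -> legal
(1,3): flips 2 -> legal
(1,5): no bracket -> illegal
(2,1): flips 1 -> legal
(2,4): flips 1 -> legal
(2,5): flips 1 -> legal
(2,6): no bracket -> illegal
(3,1): no bracket -> illegal
(3,6): no bracket -> illegal
(4,5): flips 1 -> legal
(4,6): no bracket -> illegal
(5,3): no bracket -> illegal
(5,4): no bracket -> illegal
(5,5): no bracket -> illegal
B mobility = 7
-- W to move --
(3,0): no bracket -> illegal
(3,1): no bracket -> illegal
(5,0): flips 1 -> legal
(5,3): flips 1 -> legal
(5,4): flips 1 -> legal
(6,0): flips 2 -> legal
(6,4): no bracket -> illegal
(7,0): flips 3 -> legal
(7,1): no bracket -> illegal
(7,2): flips 3 -> legal
(7,3): no bracket -> illegal
(7,4): no bracket -> illegal
W mobility = 6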